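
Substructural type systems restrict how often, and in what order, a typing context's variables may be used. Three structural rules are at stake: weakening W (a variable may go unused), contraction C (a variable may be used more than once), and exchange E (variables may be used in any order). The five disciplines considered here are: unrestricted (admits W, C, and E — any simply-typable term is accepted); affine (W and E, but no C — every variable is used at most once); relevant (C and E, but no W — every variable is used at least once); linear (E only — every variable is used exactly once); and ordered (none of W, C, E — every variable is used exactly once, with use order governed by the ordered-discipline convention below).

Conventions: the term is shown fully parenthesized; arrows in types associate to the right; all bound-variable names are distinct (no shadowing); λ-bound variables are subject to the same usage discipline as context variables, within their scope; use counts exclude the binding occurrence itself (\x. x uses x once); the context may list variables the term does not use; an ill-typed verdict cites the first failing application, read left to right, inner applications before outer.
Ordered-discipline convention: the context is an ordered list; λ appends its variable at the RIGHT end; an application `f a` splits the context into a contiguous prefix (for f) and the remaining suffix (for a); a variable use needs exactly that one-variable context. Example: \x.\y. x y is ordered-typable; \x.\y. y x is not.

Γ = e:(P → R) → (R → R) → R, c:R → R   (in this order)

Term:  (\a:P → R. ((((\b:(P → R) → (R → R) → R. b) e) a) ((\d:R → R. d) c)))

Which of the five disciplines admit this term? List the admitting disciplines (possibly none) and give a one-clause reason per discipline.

admitted in: linear, affine, relevant, unrestricted
counts: e: 1×; c: 1×; a (bound): 1×; b (bound): 1×; d (bound): 1×
use order (left to right): b, e, a, d, c
typing: well-typed at (P → R) → R
ordered: ✗, needs exchange: uses follow b, e, a, d, c
linear: ✓, single use per variable (e, c, a, b, d)
affine: ✓, at most one use each (e, c, a, b, d)
relevant: ✓, none of e, c, a, b, d goes unused
unrestricted: ✓, well-typed at (P → R) → R; no restrictions here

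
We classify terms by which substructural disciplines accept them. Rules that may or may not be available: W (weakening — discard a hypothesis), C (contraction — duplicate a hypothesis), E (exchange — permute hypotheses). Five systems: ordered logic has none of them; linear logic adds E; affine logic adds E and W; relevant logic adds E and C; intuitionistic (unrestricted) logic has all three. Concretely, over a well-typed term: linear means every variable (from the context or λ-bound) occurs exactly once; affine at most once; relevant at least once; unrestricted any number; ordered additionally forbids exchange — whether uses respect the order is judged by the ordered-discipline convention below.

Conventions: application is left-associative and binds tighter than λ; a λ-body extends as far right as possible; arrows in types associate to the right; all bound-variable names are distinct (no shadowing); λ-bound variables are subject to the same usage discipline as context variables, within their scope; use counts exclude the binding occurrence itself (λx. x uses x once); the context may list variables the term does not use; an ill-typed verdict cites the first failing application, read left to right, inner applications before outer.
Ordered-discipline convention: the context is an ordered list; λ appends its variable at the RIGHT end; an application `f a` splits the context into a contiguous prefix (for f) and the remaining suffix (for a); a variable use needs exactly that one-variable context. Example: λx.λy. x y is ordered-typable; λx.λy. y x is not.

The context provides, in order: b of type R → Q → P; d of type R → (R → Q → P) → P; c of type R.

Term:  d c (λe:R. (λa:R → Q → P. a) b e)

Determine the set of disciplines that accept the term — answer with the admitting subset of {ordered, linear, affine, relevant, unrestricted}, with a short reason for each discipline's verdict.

accepted by: linear, affine, relevant, unrestricted
counts: b: 1, d: 1, c: 1, e [bound]: 1, a [bound]: 1
use order (left to right): d, c, a, b, e
typing: ✓ — P
ordered: ✗ — no contiguous prefix/suffix split fits d, c, a, b, e
linear: ✓ — b, d, c, e, a: one use apiece
affine: ✓ — no duplicate uses among b, d, c, e, a
relevant: ✓ — b, d, c, e, a: all used, weakening unneeded
unrestricted: ✓ — typability at P is all that's needed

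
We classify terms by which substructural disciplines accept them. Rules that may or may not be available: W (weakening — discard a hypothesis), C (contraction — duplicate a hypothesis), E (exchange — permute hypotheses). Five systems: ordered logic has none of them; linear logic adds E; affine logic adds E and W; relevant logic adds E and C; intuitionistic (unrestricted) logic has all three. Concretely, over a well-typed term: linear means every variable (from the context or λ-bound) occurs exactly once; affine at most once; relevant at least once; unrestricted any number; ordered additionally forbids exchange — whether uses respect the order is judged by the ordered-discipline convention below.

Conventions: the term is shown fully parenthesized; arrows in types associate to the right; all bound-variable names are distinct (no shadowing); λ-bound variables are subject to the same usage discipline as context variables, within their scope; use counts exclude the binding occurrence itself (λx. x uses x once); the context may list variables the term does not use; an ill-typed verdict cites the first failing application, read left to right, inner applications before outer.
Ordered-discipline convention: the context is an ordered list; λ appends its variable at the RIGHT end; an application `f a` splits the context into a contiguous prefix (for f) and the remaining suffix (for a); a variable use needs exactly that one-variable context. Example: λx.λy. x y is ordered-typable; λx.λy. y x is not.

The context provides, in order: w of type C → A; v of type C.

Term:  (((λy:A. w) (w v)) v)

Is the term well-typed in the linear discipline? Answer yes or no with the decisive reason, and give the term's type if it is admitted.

no — uses contraction: w ×2, v ×2; y left unused
counts: w=2; v=2; y (λ-bound)=0
uses in reading order: w, w, v, v
typing: the term checks, with type A
across the five disciplines: ordered ✗ · linear ✗ · affine ✗ · relevant ✗ · unrestricted ✓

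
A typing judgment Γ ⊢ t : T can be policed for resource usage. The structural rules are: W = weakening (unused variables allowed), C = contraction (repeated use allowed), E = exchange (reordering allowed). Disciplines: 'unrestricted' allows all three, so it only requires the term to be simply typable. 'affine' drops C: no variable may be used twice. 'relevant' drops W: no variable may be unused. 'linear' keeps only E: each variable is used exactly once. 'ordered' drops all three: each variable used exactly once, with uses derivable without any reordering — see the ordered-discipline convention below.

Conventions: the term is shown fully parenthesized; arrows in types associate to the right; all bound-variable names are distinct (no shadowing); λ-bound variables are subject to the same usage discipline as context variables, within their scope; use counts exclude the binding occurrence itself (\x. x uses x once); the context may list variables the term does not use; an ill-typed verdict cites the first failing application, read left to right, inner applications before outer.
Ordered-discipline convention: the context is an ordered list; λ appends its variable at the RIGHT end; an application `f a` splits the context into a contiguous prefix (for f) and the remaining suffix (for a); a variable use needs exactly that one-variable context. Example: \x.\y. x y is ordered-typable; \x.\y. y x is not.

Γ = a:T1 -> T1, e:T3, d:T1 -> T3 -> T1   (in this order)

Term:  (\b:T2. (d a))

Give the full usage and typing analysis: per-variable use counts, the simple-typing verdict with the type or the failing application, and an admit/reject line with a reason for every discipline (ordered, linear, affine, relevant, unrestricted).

use counts: a: 1, e: 0, d: 1, b (bound): 0
use order (left to right): d, a
typing: ill-typed: an application expects T1 but receives T1 -> T1
ordered ✗ (not simply typable)
linear ✗ (fails simple typing)
affine ✗ (a type mismatch blocks all five)
relevant ✗ (the type mismatch rejects it)
unrestricted ✗ (not simply typable)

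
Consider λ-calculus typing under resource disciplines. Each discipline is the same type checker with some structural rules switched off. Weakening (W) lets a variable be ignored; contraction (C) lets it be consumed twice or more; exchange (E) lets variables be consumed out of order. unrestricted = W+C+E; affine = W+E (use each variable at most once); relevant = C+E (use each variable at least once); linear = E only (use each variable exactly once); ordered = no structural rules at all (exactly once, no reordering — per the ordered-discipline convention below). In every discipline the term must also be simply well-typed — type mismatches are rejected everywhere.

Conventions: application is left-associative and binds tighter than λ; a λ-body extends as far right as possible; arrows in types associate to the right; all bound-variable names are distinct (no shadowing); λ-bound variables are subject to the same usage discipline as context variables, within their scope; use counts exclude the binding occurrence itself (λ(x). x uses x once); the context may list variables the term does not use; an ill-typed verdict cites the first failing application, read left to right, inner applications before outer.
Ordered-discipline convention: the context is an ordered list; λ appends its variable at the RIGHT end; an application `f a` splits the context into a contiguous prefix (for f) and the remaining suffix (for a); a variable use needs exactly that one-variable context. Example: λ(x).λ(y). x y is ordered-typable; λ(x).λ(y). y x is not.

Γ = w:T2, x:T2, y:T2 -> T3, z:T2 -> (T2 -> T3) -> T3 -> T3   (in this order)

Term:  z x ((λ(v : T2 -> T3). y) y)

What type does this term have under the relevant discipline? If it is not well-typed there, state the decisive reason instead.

not well-typed under relevant — w, v left unused
variable uses: w: 0, x: 1, y: 2, z: 1, v [bound]: 0
left-to-right use order: z, x, y, y
typing: well-typed — term : T3 -> T3
summary: ordered ✗ | linear ✗ | affine ✗ | relevant ✗ | unrestricted ✓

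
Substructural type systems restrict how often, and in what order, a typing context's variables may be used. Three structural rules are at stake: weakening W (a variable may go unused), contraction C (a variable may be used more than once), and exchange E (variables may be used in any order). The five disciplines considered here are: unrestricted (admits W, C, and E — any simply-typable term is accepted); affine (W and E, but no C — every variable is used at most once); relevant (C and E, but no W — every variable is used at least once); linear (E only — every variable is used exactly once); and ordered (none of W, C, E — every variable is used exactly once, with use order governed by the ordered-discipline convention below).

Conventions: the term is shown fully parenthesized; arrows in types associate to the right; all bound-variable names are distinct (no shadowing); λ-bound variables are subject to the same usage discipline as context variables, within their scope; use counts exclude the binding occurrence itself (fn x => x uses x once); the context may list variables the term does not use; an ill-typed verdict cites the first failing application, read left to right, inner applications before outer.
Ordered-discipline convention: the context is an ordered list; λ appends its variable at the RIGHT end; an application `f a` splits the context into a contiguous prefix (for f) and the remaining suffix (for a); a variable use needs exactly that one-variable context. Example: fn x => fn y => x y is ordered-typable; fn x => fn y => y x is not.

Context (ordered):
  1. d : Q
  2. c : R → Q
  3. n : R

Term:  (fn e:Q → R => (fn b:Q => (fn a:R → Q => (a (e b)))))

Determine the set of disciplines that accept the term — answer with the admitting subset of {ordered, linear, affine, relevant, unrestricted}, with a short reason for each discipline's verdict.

admitting disciplines: affine, unrestricted
usage: d: 0, c: 0, n: 0, e [bound]: 1, b [bound]: 1, a [bound]: 1
left-to-right use order: a, e, b
typing: the term checks, with type (Q → R) → Q → (R → Q) → Q
ordered: ✗ — unused: d, c, n — weakening required
linear: ✗ — unused: d, c, n — weakening required
affine: ✓ — none of d, c, n, e, b, a used more than once
relevant: ✗ — unused: d, c, n — weakening required
unrestricted: ✓ — simply typable at (Q → R) → Q → (R → Q) → Q; W, C, E all held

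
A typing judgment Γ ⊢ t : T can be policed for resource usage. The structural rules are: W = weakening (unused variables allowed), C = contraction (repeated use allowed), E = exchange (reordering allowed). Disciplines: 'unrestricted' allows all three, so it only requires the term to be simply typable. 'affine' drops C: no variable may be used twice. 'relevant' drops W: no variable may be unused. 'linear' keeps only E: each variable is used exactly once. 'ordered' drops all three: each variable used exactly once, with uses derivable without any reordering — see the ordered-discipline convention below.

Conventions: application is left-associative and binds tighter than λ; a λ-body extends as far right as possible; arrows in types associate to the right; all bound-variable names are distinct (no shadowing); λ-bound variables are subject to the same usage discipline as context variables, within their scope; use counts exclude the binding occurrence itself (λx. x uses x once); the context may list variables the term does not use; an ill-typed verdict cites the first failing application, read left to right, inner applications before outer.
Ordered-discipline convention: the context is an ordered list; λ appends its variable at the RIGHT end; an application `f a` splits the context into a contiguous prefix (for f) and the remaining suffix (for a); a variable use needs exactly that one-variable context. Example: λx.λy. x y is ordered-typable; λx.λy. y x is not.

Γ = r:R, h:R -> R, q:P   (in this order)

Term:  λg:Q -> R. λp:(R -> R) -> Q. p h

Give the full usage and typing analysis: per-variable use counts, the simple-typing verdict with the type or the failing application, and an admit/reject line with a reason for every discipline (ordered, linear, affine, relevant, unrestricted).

variable uses: r=0; h=1; q=0; g (bound)=0; p (bound)=1
order of uses: p, h
typing: well-typed at (Q -> R) -> ((R -> R) -> Q) -> Q
ordered: ✗, r, q, g never used (weakening)
linear: ✗, r, q, g never used (weakening)
affine: ✓, none of r, h, q, g, p used more than once
relevant: ✗, r, q, g never used (weakening)
unrestricted: ✓, well-typed at (Q -> R) -> ((R -> R) -> Q) -> Q; no restrictions here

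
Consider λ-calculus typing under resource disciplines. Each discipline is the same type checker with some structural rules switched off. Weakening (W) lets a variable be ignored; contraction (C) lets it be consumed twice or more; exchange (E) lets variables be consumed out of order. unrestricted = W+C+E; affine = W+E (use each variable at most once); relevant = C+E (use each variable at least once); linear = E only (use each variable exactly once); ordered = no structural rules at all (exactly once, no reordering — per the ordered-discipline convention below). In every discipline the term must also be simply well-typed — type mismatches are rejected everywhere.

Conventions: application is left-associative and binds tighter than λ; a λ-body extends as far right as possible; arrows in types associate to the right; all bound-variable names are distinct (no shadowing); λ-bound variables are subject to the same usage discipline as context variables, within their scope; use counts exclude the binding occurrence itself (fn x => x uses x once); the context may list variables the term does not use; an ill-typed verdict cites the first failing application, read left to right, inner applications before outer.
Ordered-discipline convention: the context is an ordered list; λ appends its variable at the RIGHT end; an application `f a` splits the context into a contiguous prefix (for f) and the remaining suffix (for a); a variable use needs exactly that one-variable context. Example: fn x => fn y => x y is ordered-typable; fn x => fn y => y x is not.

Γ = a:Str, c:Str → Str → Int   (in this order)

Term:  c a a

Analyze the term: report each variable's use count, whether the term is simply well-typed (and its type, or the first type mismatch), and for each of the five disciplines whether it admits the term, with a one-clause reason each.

variable uses: a: 2; c: 1
left-to-right use order: c, a, a
typing: ✓ — Int
ordered ✗ (a ×2 used more than once (contraction))
linear ✗ (a ×2 used more than once (contraction))
affine ✗ (a ×2 used more than once (contraction))
relevant ✓ (at least one use each (a, c))
unrestricted ✓ (well-typed at Int; no restrictions here)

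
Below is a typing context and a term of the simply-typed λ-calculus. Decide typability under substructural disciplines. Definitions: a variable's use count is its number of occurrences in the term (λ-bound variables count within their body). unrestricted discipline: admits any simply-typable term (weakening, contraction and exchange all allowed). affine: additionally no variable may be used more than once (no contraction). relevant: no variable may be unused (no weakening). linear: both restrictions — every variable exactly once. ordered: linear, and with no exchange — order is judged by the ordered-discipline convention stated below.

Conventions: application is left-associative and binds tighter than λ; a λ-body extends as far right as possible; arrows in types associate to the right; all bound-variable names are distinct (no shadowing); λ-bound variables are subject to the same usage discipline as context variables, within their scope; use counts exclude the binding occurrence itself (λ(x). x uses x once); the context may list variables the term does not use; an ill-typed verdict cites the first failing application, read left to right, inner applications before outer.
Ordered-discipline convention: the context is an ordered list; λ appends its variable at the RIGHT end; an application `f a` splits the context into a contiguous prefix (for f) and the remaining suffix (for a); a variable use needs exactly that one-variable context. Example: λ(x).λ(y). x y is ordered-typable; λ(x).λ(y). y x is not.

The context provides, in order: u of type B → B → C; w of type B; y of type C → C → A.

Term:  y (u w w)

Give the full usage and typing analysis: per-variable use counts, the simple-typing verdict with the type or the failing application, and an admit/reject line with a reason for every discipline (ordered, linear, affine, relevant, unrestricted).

use counts: u: 1×; w: 2×; y: 1×
use order (left to right): y, u, w, w
typing: well-typed — term : C → A
ordered ✗ (w ×2 used more than once (contraction))
linear ✗ (w ×2 used more than once (contraction))
affine ✗ (w ×2 used more than once (contraction))
relevant ✓ (every one of u, w, y appears)
unrestricted ✓ (well-typed at C → A; no restrictions here)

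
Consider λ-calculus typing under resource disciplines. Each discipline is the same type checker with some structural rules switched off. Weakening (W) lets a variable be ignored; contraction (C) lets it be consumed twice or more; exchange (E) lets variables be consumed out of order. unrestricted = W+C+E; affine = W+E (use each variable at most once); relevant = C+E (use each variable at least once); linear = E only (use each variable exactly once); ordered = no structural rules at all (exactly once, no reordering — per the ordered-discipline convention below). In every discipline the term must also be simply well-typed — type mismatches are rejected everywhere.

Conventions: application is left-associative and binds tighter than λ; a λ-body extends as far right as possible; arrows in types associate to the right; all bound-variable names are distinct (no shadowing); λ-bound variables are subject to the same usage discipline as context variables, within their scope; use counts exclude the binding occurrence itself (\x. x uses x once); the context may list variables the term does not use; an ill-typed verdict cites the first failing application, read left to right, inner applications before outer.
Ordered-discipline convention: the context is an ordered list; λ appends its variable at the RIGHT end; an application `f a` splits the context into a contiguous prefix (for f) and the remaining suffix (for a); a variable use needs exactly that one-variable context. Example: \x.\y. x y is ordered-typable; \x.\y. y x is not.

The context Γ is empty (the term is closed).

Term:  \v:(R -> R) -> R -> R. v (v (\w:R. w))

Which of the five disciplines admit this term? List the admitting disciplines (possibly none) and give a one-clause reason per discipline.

admitted by: relevant, unrestricted
usage: v (bound): 2×, w (bound): 1×
order of uses: v, v, w
typing: the term checks, with type ((R -> R) -> R -> R) -> R -> R
ordered: ✗, uses contraction: v ×2
linear: ✗, uses contraction: v ×2
affine: ✗, uses contraction: v ×2
relevant: ✓, every one of v, w appears
unrestricted: ✓, well-typed at ((R -> R) -> R -> R) -> R -> R; no restrictions here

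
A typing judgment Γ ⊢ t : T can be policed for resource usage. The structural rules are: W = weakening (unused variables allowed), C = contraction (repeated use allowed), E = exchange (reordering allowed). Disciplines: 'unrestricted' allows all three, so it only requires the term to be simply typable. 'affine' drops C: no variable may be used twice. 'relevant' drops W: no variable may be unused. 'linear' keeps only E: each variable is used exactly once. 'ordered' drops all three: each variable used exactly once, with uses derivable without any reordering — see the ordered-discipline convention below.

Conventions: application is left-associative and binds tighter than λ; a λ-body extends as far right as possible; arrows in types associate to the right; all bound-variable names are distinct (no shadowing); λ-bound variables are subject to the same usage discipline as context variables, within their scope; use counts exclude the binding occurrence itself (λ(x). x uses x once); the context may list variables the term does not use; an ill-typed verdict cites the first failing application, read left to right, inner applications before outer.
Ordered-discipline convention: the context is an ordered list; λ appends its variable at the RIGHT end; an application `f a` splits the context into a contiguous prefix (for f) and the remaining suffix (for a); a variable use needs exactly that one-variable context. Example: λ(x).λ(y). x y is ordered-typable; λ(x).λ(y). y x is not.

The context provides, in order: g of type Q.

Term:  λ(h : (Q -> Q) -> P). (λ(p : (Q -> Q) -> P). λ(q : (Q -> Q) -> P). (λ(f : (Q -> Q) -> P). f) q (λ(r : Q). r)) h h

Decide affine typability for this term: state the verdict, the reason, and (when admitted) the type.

no — h ×2 used more than once (contraction)
usage: g ×0; h (bound) ×2; p (bound) ×0; q (bound) ×1; f (bound) ×1; r (bound) ×1
use order (left to right): f, q, r, h, h
typing: the term checks, with type ((Q -> Q) -> P) -> P
per-discipline verdicts: ordered ✗ · linear ✗ · affine ✗ · relevant ✗ · unrestricted ✓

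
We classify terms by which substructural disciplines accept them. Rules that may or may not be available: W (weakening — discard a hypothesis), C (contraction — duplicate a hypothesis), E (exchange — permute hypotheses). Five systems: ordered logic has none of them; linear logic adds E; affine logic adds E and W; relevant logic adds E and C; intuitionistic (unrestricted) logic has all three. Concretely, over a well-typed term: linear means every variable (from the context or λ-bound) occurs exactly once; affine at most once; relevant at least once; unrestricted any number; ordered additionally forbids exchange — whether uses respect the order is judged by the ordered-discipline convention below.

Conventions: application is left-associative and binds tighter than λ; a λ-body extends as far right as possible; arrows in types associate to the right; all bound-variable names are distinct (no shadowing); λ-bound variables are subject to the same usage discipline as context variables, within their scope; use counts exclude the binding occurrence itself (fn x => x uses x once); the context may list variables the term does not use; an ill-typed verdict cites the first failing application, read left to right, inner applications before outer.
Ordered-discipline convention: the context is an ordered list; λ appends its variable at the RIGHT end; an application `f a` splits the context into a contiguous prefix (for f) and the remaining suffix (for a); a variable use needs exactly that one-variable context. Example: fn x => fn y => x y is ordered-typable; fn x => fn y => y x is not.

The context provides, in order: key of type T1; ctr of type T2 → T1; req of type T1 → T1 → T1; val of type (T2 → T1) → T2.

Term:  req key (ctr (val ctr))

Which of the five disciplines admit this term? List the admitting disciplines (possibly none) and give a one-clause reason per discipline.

admitted by: relevant, unrestricted
variable uses: key: 1×; ctr: 2×; req: 1×; val: 1×
order of uses: req, key, ctr, val, ctr
typing: well-typed — term : T1
ordered: ✗, ctr ×2 used more than once (contraction)
linear: ✗, ctr ×2 used more than once (contraction)
affine: ✗, ctr ×2 used more than once (contraction)
relevant: ✓, none of key, ctr, req, val goes unused
unrestricted: ✓, type-checks (T1) and nothing is barred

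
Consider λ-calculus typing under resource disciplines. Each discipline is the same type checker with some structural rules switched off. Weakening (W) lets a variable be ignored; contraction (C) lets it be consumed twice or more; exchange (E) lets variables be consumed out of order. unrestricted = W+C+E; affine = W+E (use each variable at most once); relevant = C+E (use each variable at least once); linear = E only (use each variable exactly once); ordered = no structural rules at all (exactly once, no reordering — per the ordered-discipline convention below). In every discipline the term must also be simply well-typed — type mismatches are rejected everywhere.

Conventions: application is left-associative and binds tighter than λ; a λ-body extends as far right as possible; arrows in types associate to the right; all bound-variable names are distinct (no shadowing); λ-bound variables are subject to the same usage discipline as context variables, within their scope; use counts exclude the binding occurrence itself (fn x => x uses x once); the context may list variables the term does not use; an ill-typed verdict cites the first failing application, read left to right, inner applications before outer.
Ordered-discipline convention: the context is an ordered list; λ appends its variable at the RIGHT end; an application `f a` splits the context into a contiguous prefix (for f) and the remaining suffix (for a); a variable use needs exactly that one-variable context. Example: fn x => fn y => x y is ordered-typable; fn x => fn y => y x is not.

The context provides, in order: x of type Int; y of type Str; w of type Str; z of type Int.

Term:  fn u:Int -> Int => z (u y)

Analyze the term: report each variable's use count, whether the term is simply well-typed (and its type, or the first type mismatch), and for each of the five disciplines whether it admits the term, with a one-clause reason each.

use counts: x ×0, y ×1, w ×0, z ×1, u (λ-bound) ×1
use order (left to right): z, u, y
typing: ill-typed: an application expects Int but receives Str
ordered: ✗, fails simple typing
linear: ✗, a type mismatch blocks all five
affine: ✗, the type mismatch rejects it
relevant: ✗, not simply typable
unrestricted: ✗, fails simple typing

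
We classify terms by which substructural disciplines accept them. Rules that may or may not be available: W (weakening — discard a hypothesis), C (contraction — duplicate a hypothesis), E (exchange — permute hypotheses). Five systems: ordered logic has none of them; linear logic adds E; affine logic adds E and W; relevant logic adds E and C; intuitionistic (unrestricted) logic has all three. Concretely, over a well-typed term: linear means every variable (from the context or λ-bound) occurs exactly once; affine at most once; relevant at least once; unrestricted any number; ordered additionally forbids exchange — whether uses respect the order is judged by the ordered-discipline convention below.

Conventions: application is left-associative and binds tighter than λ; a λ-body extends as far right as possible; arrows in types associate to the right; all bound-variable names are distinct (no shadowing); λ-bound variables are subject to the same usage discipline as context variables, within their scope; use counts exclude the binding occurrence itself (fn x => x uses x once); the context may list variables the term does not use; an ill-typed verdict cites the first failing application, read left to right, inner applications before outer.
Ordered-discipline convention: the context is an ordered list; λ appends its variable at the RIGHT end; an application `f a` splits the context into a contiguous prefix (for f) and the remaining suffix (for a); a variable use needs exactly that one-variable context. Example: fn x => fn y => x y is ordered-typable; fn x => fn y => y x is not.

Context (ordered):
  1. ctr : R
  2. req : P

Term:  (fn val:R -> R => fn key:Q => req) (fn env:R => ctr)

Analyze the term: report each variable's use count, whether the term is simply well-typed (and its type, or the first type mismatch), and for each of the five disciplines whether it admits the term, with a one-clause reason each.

variable uses: ctr=1; req=1; val (bound)=0; key (bound)=0; env (bound)=0
uses in reading order: req, ctr
typing: well-typed — term : Q -> P
ordered ✗ (val, key, env never used (weakening))
linear ✗ (val, key, env never used (weakening))
affine ✓ (ctr, req, val, key, env: no repeats, contraction unneeded)
relevant ✗ (val, key, env never used (weakening))
unrestricted ✓ (well-typed at Q -> P; no restrictions here)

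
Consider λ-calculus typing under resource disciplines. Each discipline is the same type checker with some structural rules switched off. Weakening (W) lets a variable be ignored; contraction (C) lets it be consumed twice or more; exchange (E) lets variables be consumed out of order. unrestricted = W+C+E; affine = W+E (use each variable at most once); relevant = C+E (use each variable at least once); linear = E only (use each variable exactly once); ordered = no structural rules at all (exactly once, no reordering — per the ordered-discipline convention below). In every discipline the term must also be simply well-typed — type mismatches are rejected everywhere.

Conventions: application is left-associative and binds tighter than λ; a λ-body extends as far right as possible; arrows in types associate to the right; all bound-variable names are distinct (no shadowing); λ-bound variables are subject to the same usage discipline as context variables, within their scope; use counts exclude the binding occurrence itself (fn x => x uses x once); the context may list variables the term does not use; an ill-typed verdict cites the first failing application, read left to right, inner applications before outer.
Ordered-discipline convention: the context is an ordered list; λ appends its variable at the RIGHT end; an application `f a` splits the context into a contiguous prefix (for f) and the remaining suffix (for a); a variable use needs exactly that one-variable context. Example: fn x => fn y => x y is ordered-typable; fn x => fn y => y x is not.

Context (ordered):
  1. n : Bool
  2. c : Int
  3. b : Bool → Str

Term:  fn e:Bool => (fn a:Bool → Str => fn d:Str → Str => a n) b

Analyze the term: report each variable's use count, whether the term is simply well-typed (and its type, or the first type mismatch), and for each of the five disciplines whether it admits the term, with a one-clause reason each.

counts: n: 1; c: 0; b: 1; e (bound): 0; a (bound): 1; d (bound): 0
left-to-right use order: a, n, b
typing: well-typed at Bool → (Str → Str) → Str
ordered ✗ (needs weakening: c, e, d unused)
linear ✗ (needs weakening: c, e, d unused)
affine ✓ (no duplicate uses among n, c, b, e, a, d)
relevant ✗ (needs weakening: c, e, d unused)
unrestricted ✓ (simply typable at Bool → (Str → Str) → Str; W, C, E all held)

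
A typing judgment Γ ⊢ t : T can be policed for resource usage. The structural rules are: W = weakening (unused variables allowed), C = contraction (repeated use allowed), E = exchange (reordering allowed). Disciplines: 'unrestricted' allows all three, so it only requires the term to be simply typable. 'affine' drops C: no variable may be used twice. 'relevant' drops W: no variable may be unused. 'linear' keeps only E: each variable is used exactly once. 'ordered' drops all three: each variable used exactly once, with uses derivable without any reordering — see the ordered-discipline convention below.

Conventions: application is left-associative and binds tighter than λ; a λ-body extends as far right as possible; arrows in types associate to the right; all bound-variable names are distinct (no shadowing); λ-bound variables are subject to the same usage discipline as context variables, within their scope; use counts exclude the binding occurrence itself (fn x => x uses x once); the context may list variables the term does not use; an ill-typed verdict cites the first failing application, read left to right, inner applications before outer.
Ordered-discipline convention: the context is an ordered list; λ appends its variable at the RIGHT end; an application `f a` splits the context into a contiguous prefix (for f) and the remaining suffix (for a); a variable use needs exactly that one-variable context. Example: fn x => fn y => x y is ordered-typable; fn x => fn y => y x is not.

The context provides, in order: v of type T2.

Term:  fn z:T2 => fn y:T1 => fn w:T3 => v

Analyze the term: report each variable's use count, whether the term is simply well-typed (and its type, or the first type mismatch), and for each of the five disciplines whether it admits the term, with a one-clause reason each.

counts: v=1, z (λ-bound)=0, y (λ-bound)=0, w (λ-bound)=0
left-to-right use order: v
typing: well-typed — term : T2 -> T1 -> T3 -> T2
ordered ✗ (needs weakening: z, y, w unused)
linear ✗ (needs weakening: z, y, w unused)
affine ✓ (v, z, y, w: no repeats, contraction unneeded)
relevant ✗ (needs weakening: z, y, w unused)
unrestricted ✓ (well-typed at T2 -> T1 -> T3 -> T2; no restrictions here)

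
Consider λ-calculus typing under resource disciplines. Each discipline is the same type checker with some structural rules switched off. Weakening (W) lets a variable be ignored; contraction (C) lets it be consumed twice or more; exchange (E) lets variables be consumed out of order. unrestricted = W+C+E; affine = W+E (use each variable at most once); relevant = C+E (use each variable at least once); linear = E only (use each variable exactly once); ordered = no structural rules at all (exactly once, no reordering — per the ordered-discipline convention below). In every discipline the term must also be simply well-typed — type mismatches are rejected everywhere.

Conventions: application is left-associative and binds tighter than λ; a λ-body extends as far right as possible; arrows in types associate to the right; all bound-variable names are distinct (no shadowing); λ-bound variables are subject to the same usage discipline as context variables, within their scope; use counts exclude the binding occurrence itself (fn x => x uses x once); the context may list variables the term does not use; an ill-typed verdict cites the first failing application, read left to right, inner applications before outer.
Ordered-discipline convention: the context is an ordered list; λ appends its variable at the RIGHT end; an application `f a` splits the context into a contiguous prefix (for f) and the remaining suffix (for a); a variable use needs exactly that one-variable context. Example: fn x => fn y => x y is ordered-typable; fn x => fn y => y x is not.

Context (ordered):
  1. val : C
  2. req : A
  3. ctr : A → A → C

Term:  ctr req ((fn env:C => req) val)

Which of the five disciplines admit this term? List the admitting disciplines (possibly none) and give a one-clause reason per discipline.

accepted by: unrestricted
usage: val: 1; req: 2; ctr: 1; env [bound]: 0
left-to-right use order: ctr, req, req, val
typing: well-typed at C
ordered: ✗, uses contraction: req ×2; env never used (weakening)
linear: ✗, uses contraction: req ×2; env never used (weakening)
affine: ✗, uses contraction: req ×2
relevant: ✗, env never used (weakening)
unrestricted: ✓, well-typed at C; no restrictions here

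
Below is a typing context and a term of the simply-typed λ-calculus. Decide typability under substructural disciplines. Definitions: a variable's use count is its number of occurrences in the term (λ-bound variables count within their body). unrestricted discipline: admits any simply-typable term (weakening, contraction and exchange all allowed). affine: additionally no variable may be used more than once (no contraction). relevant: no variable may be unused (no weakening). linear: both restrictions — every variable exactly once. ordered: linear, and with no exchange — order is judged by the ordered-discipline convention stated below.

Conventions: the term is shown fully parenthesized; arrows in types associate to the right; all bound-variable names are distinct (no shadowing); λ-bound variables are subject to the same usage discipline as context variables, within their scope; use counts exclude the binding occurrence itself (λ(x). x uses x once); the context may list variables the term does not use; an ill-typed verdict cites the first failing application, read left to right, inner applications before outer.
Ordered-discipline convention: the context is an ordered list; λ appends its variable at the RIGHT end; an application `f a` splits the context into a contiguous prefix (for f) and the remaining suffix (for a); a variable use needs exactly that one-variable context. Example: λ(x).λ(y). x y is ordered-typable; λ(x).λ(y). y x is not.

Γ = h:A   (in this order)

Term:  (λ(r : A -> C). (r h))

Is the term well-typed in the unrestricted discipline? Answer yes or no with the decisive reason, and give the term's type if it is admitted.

yes — typability at (A -> C) -> C is all that's needed; term : (A -> C) -> C
variable uses: h: 1, r (bound): 1
left-to-right use order: r, h
typing: the term checks, with type (A -> C) -> C
summary: ordered ✗ | linear ✓ | affine ✓ | relevant ✓ | unrestricted ✓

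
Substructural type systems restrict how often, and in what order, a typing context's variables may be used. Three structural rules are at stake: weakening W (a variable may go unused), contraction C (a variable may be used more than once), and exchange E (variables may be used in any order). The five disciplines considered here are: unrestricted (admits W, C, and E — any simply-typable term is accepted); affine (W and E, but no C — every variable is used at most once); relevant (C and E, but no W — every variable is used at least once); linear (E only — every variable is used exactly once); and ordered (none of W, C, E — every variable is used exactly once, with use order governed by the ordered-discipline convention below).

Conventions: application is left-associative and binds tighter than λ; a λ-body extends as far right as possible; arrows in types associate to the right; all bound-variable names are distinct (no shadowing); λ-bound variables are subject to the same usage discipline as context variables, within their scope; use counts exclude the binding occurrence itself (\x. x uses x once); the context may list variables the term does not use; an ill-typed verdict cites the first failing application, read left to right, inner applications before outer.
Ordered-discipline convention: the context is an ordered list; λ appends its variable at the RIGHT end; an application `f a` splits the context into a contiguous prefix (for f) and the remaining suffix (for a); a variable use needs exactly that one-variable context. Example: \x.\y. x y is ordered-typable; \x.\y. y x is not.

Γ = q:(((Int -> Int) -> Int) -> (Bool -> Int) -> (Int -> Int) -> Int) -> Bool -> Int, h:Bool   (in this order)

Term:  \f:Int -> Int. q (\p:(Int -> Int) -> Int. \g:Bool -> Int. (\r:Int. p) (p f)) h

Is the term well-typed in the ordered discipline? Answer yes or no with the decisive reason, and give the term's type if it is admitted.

no — p ×2 used more than once (contraction); needs weakening: g, r unused
usage: q: 1, h: 1, f [bound]: 1, p [bound]: 2, g [bound]: 0, r [bound]: 0
uses in reading order: q, p, p, f, h
typing: the term checks, with type (Int -> Int) -> Int
all disciplines: ordered ✗ · linear ✗ · affine ✗ · relevant ✗ · unrestricted ✓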